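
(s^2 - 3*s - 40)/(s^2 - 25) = (s - 8)/(s - 5)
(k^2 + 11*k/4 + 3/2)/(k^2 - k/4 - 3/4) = (k + 2)/(k - 1)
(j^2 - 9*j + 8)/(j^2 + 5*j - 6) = (j - 8)/(j + 6)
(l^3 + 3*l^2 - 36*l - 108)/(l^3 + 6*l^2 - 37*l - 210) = (l^2 + 9*l + 18)/(l^2 + 12*l + 35)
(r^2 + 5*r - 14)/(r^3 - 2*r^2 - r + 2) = (r + 7)/(r^2 - 1)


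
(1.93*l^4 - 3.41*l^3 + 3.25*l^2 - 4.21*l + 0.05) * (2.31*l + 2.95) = 4.4583*l^5 - 2.1836*l^4 - 2.552*l^3 - 0.137599999999999*l^2 - 12.304*l + 0.1475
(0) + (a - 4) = a - 4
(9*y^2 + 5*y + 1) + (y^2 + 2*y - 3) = 10*y^2 + 7*y - 2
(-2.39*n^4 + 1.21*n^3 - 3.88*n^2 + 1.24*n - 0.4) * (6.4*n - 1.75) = -15.296*n^5 + 11.9265*n^4 - 26.9495*n^3 + 14.726*n^2 - 4.73*n + 0.7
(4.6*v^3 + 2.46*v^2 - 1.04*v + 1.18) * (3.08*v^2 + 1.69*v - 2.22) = 14.168*v^5 + 15.3508*v^4 - 9.2578*v^3 - 3.5844*v^2 + 4.303*v - 2.6196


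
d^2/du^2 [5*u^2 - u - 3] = 10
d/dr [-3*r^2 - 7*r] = -6*r - 7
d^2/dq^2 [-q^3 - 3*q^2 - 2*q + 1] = -6*q - 6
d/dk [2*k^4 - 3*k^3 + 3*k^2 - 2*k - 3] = 8*k^3 - 9*k^2 + 6*k - 2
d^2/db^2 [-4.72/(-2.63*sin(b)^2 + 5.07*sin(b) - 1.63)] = (-130.591072*sin(b)^4 + 188.810856*sin(b)^3 + 155.496152*sin(b)^2 - 416.628264*sin(b) + 202.18592)/(2.63*sin(b)^2 - 5.07*sin(b) + 1.63)^3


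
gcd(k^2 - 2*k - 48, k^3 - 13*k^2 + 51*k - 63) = 1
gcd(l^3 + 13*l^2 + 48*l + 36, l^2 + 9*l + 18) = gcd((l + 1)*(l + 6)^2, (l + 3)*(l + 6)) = l + 6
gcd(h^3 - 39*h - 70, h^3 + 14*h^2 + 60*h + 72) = h + 2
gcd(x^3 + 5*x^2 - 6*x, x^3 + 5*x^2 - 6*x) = x^3 + 5*x^2 - 6*x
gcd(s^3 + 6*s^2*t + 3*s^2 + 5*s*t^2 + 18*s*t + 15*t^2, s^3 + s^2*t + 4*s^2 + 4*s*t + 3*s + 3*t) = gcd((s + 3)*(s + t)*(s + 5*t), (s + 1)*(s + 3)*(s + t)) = s^2 + s*t + 3*s + 3*t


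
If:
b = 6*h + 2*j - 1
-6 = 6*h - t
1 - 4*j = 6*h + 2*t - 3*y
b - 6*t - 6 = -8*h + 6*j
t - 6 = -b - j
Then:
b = 130/9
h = -133/18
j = 269/9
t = -115/3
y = -22/27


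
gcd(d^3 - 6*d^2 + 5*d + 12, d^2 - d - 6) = d - 3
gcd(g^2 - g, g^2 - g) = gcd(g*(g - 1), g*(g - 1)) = g^2 - g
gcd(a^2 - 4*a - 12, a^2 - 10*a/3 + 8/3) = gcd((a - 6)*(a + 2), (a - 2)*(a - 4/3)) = 1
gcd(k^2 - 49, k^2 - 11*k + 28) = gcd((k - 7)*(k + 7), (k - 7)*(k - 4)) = k - 7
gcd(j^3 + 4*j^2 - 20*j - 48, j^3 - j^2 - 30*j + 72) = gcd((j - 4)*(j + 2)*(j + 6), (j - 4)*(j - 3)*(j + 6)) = j^2 + 2*j - 24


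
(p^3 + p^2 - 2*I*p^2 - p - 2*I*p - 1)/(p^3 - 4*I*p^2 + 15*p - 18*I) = (p^2 + p*(1 - I) - I)/(p^2 - 3*I*p + 18)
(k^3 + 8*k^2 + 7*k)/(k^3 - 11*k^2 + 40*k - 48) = k*(k^2 + 8*k + 7)/(k^3 - 11*k^2 + 40*k - 48)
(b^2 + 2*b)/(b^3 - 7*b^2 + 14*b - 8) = b*(b + 2)/(b^3 - 7*b^2 + 14*b - 8)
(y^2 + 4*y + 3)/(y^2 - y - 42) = (y^2 + 4*y + 3)/(y^2 - y - 42)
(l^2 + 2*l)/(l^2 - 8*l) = (l + 2)/(l - 8)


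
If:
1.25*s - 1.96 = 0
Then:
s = 1.57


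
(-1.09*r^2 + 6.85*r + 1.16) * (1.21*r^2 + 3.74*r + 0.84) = -1.3189*r^4 + 4.2119*r^3 + 26.107*r^2 + 10.0924*r + 0.9744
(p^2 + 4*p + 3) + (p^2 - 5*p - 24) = 2*p^2 - p - 21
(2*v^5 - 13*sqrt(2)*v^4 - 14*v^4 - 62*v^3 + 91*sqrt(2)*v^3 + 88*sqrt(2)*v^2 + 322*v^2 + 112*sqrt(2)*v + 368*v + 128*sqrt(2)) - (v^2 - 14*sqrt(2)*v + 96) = 2*v^5 - 13*sqrt(2)*v^4 - 14*v^4 - 62*v^3 + 91*sqrt(2)*v^3 + 88*sqrt(2)*v^2 + 321*v^2 + 126*sqrt(2)*v + 368*v - 96 + 128*sqrt(2)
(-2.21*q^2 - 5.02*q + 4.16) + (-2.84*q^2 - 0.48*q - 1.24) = -5.05*q^2 - 5.5*q + 2.92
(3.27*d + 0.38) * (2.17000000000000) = 7.0959*d + 0.8246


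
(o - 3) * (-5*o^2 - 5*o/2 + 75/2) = -5*o^3 + 25*o^2/2 + 45*o - 225/2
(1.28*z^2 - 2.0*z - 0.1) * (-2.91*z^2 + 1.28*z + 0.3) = -3.7248*z^4 + 7.4584*z^3 - 1.885*z^2 - 0.728*z - 0.03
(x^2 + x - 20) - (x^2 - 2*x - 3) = 3*x - 17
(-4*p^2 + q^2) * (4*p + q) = -16*p^3 - 4*p^2*q + 4*p*q^2 + q^3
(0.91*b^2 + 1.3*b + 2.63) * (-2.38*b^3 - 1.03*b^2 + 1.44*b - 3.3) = -2.1658*b^5 - 4.0313*b^4 - 6.288*b^3 - 3.8399*b^2 - 0.5028*b - 8.679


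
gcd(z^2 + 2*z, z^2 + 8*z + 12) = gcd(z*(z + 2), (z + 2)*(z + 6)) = z + 2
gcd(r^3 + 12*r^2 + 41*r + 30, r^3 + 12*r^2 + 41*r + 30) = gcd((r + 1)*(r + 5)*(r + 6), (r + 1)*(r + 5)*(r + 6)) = r^3 + 12*r^2 + 41*r + 30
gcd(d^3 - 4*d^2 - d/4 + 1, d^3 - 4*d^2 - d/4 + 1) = d^3 - 4*d^2 - d/4 + 1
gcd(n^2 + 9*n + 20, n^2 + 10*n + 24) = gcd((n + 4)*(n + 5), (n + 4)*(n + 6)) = n + 4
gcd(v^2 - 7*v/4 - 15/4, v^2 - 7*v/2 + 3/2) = v - 3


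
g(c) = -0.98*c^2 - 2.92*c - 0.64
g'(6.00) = -14.68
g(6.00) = -53.44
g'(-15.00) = 26.48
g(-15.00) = -177.34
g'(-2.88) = 2.72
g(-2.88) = -0.36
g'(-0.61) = -1.72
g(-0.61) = 0.78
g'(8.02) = -18.64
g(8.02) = -87.09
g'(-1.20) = -0.57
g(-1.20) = 1.45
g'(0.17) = -3.25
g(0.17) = -1.16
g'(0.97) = -4.82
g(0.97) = -4.39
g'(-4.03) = 4.98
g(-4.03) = -4.79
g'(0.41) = -3.72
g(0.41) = -2.00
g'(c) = -1.96*c - 2.92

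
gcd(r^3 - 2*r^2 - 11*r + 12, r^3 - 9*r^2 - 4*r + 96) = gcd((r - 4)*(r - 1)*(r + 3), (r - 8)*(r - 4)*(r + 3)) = r^2 - r - 12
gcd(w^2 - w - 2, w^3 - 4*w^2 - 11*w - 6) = w + 1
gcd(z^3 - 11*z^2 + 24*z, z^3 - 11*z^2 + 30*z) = z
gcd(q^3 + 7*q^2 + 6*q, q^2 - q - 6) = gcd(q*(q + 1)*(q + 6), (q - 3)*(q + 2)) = 1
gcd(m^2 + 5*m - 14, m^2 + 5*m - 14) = m^2 + 5*m - 14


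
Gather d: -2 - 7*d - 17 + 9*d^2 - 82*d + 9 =9*d^2 - 89*d - 10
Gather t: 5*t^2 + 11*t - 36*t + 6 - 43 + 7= 5*t^2 - 25*t - 30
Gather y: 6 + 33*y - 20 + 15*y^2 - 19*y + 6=15*y^2 + 14*y - 8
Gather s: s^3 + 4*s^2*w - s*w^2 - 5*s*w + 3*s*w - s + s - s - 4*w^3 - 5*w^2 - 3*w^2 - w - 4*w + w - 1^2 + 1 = s^3 + 4*s^2*w + s*(-w^2 - 2*w - 1) - 4*w^3 - 8*w^2 - 4*w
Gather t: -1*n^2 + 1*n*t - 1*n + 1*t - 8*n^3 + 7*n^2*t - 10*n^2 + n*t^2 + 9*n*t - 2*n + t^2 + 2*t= -8*n^3 - 11*n^2 - 3*n + t^2*(n + 1) + t*(7*n^2 + 10*n + 3)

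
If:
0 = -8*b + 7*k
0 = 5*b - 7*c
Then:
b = 7*k/8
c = 5*k/8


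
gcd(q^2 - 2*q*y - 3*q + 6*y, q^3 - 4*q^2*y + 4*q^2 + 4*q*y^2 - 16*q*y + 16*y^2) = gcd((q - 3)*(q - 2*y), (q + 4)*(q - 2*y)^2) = -q + 2*y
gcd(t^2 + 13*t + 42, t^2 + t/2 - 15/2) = 1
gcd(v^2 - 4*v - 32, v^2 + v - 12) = v + 4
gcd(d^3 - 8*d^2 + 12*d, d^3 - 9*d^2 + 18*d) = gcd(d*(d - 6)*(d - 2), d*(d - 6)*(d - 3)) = d^2 - 6*d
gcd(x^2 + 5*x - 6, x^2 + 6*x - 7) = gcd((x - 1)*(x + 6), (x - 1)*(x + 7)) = x - 1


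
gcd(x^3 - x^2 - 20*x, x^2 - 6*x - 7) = 1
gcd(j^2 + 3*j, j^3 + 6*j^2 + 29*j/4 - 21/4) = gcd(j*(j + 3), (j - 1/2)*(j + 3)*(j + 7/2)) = j + 3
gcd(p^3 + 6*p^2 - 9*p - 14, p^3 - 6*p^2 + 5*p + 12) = p + 1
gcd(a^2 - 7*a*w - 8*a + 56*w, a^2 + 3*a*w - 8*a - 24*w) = a - 8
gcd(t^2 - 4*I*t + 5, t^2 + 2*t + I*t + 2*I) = t + I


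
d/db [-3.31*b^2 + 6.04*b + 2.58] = 6.04 - 6.62*b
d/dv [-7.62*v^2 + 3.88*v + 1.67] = 3.88 - 15.24*v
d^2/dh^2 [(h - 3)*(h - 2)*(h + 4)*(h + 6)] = 12*h^2 + 30*h - 40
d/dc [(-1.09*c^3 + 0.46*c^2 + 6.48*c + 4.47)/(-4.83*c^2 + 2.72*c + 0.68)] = (5.2647*c^4 - 5.9296*c^3 + 30.326*c^2 + 43.8058*c - 7.752)/(23.3289*c^4 - 26.2752*c^3 + 0.829600000000001*c^2 + 3.6992*c + 0.4624)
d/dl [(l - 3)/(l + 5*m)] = (5*m + 3)/(l + 5*m)^2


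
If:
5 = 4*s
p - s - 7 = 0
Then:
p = 33/4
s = 5/4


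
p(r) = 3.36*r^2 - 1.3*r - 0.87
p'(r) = 6.72*r - 1.3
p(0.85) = 0.45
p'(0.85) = 4.41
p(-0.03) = -0.83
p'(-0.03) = -1.50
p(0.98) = 1.08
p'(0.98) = 5.29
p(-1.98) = 14.88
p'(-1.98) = -14.61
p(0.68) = -0.20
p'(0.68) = 3.27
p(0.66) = -0.26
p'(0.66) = 3.14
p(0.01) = -0.88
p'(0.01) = -1.23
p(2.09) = 11.09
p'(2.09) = 12.74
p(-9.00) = 282.99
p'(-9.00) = -61.78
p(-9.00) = 282.99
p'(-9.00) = -61.78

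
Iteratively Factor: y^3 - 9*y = (y)*(y^2 - 9) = y*(y + 3)*(y - 3)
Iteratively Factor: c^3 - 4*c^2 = (c - 4)*(c^2) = c*(c - 4)*(c)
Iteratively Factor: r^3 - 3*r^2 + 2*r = (r)*(r^2 - 3*r + 2) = r*(r - 2)*(r - 1)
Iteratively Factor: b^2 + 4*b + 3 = (b + 3)*(b + 1)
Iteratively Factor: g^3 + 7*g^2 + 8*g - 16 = (g + 4)*(g^2 + 3*g - 4) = (g + 4)^2*(g - 1)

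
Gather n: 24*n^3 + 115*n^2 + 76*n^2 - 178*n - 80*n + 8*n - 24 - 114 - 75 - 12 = 24*n^3 + 191*n^2 - 250*n - 225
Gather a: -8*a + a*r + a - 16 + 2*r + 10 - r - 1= a*(r - 7) + r - 7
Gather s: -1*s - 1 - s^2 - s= -s^2 - 2*s - 1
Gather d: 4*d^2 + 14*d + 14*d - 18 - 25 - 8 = 4*d^2 + 28*d - 51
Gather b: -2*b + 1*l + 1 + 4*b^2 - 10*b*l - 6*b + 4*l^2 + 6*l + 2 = 4*b^2 + b*(-10*l - 8) + 4*l^2 + 7*l + 3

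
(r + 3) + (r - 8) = 2*r - 5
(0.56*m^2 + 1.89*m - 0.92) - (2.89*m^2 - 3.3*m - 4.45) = -2.33*m^2 + 5.19*m + 3.53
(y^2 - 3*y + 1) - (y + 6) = y^2 - 4*y - 5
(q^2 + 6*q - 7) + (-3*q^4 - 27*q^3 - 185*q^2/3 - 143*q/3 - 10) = -3*q^4 - 27*q^3 - 182*q^2/3 - 125*q/3 - 17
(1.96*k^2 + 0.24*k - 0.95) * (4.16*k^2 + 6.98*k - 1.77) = 8.1536*k^4 + 14.6792*k^3 - 5.746*k^2 - 7.0558*k + 1.6815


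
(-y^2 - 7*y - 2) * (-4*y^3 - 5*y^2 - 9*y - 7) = 4*y^5 + 33*y^4 + 52*y^3 + 80*y^2 + 67*y + 14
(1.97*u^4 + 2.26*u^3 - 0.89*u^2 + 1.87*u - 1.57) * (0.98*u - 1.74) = 1.9306*u^5 - 1.213*u^4 - 4.8046*u^3 + 3.3812*u^2 - 4.7924*u + 2.7318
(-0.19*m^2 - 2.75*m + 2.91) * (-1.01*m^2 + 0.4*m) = 0.1919*m^4 + 2.7015*m^3 - 4.0391*m^2 + 1.164*m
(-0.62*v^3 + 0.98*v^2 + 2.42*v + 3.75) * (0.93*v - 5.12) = -0.5766*v^4 + 4.0858*v^3 - 2.767*v^2 - 8.9029*v - 19.2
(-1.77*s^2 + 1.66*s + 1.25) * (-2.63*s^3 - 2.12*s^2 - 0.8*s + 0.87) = 4.6551*s^5 - 0.613399999999999*s^4 - 5.3907*s^3 - 5.5179*s^2 + 0.4442*s + 1.0875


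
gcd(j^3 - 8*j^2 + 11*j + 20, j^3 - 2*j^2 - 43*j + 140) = j^2 - 9*j + 20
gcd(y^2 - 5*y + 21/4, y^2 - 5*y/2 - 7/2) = y - 7/2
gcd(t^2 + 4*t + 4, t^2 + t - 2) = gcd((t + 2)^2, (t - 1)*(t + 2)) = t + 2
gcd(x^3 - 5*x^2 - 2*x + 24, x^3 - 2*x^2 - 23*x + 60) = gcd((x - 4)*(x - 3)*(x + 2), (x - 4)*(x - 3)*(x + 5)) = x^2 - 7*x + 12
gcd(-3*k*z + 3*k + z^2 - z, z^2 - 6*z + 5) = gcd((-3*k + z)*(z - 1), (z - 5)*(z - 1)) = z - 1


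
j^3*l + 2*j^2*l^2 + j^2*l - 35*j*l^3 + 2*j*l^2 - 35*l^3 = (j - 5*l)*(j + 7*l)*(j*l + l)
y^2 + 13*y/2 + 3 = (y + 1/2)*(y + 6)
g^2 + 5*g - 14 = (g - 2)*(g + 7)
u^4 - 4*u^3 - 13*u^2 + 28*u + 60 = (u - 5)*(u - 3)*(u + 2)^2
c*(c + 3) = c^2 + 3*c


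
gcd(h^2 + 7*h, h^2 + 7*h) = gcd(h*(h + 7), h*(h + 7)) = h^2 + 7*h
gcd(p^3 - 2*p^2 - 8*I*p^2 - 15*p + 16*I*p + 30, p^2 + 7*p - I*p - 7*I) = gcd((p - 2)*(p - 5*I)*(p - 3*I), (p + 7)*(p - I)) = 1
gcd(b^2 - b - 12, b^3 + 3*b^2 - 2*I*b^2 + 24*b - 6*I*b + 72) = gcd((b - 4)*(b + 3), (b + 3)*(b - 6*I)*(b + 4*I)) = b + 3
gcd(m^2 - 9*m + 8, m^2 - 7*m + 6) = m - 1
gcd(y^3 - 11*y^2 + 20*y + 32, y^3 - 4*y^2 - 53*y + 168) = y - 8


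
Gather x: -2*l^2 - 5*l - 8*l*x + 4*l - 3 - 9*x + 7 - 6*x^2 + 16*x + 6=-2*l^2 - l - 6*x^2 + x*(7 - 8*l) + 10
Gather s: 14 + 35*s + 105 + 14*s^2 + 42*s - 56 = 14*s^2 + 77*s + 63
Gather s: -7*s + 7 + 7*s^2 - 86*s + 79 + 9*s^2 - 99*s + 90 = 16*s^2 - 192*s + 176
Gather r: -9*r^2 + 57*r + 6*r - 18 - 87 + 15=-9*r^2 + 63*r - 90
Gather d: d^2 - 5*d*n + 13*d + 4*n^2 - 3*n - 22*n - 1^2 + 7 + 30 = d^2 + d*(13 - 5*n) + 4*n^2 - 25*n + 36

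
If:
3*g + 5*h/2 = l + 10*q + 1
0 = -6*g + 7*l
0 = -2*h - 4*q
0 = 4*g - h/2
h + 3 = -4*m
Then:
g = 7/435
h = 56/435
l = 2/145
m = -1361/1740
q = -28/435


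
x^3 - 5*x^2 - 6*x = x*(x - 6)*(x + 1)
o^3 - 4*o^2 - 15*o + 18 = (o - 6)*(o - 1)*(o + 3)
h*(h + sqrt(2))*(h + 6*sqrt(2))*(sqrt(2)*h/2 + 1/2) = sqrt(2)*h^4/2 + 15*h^3/2 + 19*sqrt(2)*h^2/2 + 6*h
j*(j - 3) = j^2 - 3*j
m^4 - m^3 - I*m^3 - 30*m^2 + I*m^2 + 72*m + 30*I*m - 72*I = (m - 4)*(m - 3)*(m + 6)*(m - I)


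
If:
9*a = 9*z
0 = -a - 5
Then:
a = -5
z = -5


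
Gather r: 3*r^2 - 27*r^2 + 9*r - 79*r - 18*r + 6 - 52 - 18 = -24*r^2 - 88*r - 64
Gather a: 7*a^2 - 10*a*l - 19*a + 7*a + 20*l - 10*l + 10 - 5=7*a^2 + a*(-10*l - 12) + 10*l + 5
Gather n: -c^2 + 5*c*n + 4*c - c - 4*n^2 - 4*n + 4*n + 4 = -c^2 + 5*c*n + 3*c - 4*n^2 + 4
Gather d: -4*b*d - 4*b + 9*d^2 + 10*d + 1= -4*b + 9*d^2 + d*(10 - 4*b) + 1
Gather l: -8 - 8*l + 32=24 - 8*l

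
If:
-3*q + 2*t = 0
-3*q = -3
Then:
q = 1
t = 3/2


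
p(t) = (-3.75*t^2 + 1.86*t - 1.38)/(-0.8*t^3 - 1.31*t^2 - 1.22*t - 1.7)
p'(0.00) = -1.68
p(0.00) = 0.81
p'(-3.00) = -2.33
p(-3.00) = -3.46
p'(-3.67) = -1.12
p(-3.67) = -2.38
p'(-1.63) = -591.46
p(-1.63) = -52.72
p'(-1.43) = -363.36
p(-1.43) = 39.71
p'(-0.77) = -8.81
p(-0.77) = 4.30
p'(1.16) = 0.26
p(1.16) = 0.70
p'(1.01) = 0.31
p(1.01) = 0.65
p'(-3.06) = -2.15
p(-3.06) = -3.32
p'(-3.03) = -2.24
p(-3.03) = -3.39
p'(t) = (1.86 - 7.5*t)/(-0.8*t^3 - 1.31*t^2 - 1.22*t - 1.7) + (-3.75*t^2 + 1.86*t - 1.38)*(2.4*t^2 + 2.62*t + 1.22)/(-0.8*t^3 - 1.31*t^2 - 1.22*t - 1.7)^2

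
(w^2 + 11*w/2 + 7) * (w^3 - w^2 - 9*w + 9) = w^5 + 9*w^4/2 - 15*w^3/2 - 95*w^2/2 - 27*w/2 + 63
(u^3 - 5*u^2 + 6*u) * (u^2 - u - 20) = u^5 - 6*u^4 - 9*u^3 + 94*u^2 - 120*u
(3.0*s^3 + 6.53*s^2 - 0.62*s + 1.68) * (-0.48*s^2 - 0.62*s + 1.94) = -1.44*s^5 - 4.9944*s^4 + 2.069*s^3 + 12.2462*s^2 - 2.2444*s + 3.2592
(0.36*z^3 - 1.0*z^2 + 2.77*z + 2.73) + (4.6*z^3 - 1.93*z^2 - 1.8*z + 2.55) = 4.96*z^3 - 2.93*z^2 + 0.97*z + 5.28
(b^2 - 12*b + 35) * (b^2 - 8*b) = b^4 - 20*b^3 + 131*b^2 - 280*b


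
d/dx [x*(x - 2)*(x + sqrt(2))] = x*(x - 2) + x*(x + sqrt(2)) + (x - 2)*(x + sqrt(2))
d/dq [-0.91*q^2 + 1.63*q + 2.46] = 1.63 - 1.82*q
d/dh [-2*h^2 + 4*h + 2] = 4 - 4*h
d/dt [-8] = 0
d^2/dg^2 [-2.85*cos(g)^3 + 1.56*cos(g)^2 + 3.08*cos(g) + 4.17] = -0.9425*cos(g) - 3.12*cos(2*g) + 6.4125*cos(3*g)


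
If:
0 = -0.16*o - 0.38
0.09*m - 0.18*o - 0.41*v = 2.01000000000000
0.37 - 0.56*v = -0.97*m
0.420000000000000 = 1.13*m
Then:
No Solution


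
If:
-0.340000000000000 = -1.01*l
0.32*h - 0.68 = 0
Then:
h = 2.12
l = 0.34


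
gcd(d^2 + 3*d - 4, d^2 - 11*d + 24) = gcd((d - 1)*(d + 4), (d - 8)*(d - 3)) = 1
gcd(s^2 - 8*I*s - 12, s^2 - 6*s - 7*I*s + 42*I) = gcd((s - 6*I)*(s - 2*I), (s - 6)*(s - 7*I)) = 1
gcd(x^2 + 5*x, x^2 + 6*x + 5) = x + 5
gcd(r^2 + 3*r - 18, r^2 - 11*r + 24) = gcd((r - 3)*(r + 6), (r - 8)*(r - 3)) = r - 3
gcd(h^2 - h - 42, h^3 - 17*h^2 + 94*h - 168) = h - 7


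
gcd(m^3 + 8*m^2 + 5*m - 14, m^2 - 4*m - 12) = m + 2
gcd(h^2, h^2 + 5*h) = h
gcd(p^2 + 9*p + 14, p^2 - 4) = p + 2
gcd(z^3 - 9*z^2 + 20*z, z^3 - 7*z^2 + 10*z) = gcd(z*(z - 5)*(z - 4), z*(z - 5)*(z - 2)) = z^2 - 5*z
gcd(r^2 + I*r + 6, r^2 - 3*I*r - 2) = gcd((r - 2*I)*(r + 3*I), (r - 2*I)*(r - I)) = r - 2*I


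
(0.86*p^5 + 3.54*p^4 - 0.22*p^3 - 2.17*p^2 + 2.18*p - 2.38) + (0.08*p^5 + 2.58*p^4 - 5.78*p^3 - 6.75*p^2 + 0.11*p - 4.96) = 0.94*p^5 + 6.12*p^4 - 6.0*p^3 - 8.92*p^2 + 2.29*p - 7.34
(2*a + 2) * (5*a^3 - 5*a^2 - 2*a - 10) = 10*a^4 - 14*a^2 - 24*a - 20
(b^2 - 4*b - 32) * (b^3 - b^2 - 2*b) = b^5 - 5*b^4 - 30*b^3 + 40*b^2 + 64*b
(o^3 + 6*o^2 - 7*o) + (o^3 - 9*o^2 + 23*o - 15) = 2*o^3 - 3*o^2 + 16*o - 15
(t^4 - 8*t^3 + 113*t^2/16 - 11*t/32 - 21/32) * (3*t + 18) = 3*t^5 - 6*t^4 - 1965*t^3/16 + 4035*t^2/32 - 261*t/32 - 189/16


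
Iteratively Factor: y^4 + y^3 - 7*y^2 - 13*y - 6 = (y + 1)*(y^3 - 7*y - 6) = (y + 1)*(y + 2)*(y^2 - 2*y - 3) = (y + 1)^2*(y + 2)*(y - 3)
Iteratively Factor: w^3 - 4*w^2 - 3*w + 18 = (w - 3)*(w^2 - w - 6) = (w - 3)*(w + 2)*(w - 3)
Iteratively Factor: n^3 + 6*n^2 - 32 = (n + 4)*(n^2 + 2*n - 8) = (n - 2)*(n + 4)*(n + 4)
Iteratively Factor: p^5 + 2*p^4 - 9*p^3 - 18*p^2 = (p)*(p^4 + 2*p^3 - 9*p^2 - 18*p) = p^2*(p^3 + 2*p^2 - 9*p - 18) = p^2*(p - 3)*(p^2 + 5*p + 6) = p^2*(p - 3)*(p + 3)*(p + 2)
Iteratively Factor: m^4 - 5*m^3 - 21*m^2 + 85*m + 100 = (m + 4)*(m^3 - 9*m^2 + 15*m + 25) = (m - 5)*(m + 4)*(m^2 - 4*m - 5) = (m - 5)^2*(m + 4)*(m + 1)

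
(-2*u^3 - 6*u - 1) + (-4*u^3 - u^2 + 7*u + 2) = -6*u^3 - u^2 + u + 1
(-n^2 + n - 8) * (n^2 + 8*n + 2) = -n^4 - 7*n^3 - 2*n^2 - 62*n - 16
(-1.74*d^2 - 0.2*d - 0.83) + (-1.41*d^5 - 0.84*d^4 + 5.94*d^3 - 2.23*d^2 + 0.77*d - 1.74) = -1.41*d^5 - 0.84*d^4 + 5.94*d^3 - 3.97*d^2 + 0.57*d - 2.57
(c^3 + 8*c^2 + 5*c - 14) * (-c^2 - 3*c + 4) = -c^5 - 11*c^4 - 25*c^3 + 31*c^2 + 62*c - 56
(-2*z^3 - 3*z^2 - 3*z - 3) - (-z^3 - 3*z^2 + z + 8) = -z^3 - 4*z - 11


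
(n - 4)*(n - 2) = n^2 - 6*n + 8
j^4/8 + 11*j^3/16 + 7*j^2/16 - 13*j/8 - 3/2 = (j/4 + 1)*(j/2 + 1)*(j - 3/2)*(j + 1)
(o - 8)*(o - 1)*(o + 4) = o^3 - 5*o^2 - 28*o + 32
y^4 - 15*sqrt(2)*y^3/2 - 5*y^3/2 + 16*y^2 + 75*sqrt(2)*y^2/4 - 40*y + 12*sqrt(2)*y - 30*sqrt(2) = (y - 5/2)*(y - 6*sqrt(2))*(y - 2*sqrt(2))*(y + sqrt(2)/2)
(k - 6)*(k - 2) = k^2 - 8*k + 12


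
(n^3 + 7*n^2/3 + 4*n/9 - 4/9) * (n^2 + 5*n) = n^5 + 22*n^4/3 + 109*n^3/9 + 16*n^2/9 - 20*n/9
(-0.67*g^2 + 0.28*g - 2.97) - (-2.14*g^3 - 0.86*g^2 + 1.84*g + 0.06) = 2.14*g^3 + 0.19*g^2 - 1.56*g - 3.03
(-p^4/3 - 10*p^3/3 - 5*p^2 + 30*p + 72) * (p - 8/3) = -p^5/3 - 22*p^4/9 + 35*p^3/9 + 130*p^2/3 - 8*p - 192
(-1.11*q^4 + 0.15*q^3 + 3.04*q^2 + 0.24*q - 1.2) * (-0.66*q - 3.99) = 0.7326*q^5 + 4.3299*q^4 - 2.6049*q^3 - 12.288*q^2 - 0.1656*q + 4.788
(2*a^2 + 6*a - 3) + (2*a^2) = 4*a^2 + 6*a - 3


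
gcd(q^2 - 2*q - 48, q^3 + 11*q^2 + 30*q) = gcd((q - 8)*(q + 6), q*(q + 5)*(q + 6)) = q + 6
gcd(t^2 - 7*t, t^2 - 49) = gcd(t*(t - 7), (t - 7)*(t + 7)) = t - 7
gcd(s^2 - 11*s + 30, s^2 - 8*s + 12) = s - 6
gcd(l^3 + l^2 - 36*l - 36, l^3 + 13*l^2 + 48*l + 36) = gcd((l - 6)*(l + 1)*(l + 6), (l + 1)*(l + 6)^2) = l^2 + 7*l + 6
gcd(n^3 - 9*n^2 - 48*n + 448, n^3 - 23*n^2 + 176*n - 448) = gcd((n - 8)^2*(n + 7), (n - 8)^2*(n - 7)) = n^2 - 16*n + 64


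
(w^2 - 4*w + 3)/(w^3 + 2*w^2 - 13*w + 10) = (w - 3)/(w^2 + 3*w - 10)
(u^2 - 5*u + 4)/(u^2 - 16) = (u - 1)/(u + 4)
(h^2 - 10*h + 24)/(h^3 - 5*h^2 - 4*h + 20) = (h^2 - 10*h + 24)/(h^3 - 5*h^2 - 4*h + 20)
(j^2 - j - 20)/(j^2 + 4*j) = (j - 5)/j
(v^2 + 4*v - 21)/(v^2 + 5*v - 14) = (v - 3)/(v - 2)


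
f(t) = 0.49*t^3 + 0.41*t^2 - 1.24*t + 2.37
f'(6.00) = 56.60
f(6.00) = 115.53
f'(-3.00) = 9.53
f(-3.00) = -3.45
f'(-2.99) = 9.45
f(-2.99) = -3.36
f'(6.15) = 59.40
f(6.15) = 124.23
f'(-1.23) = -0.02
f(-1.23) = 3.60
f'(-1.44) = 0.63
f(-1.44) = 3.54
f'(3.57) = 20.42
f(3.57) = 25.46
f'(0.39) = -0.70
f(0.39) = 1.98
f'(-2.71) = 7.33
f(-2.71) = -1.01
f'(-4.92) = 30.31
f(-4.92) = -39.96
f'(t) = 1.47*t^2 + 0.82*t - 1.24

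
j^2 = j^2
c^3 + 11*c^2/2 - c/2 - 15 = (c - 3/2)*(c + 2)*(c + 5)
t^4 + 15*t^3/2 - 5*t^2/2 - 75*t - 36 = (t - 3)*(t + 1/2)*(t + 4)*(t + 6)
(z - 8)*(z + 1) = z^2 - 7*z - 8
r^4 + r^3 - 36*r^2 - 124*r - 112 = (r - 7)*(r + 2)^2*(r + 4)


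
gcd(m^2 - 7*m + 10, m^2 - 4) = m - 2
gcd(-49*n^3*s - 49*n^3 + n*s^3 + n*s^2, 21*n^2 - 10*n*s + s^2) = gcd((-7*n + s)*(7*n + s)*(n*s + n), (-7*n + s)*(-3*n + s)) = -7*n + s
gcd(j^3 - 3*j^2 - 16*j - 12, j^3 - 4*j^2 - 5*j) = j + 1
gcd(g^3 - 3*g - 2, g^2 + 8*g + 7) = g + 1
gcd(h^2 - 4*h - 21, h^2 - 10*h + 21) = h - 7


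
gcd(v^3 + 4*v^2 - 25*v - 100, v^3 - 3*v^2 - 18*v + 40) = v^2 - v - 20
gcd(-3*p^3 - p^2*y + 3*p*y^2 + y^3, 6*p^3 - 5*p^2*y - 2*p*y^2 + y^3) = -p + y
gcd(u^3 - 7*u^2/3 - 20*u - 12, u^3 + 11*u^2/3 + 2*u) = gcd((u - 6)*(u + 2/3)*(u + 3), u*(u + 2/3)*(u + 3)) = u^2 + 11*u/3 + 2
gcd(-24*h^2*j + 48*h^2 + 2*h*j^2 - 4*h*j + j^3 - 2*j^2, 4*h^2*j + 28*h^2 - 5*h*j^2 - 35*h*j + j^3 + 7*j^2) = 4*h - j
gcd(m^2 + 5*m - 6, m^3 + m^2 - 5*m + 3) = m - 1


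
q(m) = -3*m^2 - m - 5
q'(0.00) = -1.00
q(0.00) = -5.00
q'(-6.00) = 35.00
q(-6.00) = -107.00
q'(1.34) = -9.04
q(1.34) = -11.73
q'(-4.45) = 25.70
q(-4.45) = -59.96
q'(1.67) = -11.02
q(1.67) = -15.04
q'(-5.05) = 29.30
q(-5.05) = -76.46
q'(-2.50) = 14.00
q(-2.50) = -21.25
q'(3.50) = -22.00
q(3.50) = -45.25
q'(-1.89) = 10.34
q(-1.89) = -13.83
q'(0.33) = -2.98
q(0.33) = -5.66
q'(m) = -6*m - 1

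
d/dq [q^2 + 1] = 2*q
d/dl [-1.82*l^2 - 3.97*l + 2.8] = -3.64*l - 3.97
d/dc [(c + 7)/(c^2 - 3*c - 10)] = (c^2 - 3*c - (c + 7)*(2*c - 3) - 10)/(-c^2 + 3*c + 10)^2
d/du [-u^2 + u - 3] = 1 - 2*u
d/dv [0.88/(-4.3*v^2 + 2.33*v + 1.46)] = (7.568*v - 2.0504)/(-4.3*v^2 + 2.33*v + 1.46)^2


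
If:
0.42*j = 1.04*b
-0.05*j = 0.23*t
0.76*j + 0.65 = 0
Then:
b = -0.35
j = -0.86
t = 0.19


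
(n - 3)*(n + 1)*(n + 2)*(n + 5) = n^4 + 5*n^3 - 7*n^2 - 41*n - 30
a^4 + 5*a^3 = a^3*(a + 5)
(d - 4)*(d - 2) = d^2 - 6*d + 8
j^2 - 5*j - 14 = (j - 7)*(j + 2)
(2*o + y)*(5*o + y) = 10*o^2 + 7*o*y + y^2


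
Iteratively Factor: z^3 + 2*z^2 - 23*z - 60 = (z + 4)*(z^2 - 2*z - 15) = (z - 5)*(z + 4)*(z + 3)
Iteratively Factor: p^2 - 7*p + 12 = (p - 3)*(p - 4)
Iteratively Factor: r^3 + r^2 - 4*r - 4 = (r + 1)*(r^2 - 4) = (r - 2)*(r + 1)*(r + 2)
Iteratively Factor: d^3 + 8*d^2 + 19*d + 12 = (d + 1)*(d^2 + 7*d + 12) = (d + 1)*(d + 3)*(d + 4)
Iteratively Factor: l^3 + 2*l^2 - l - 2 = (l + 1)*(l^2 + l - 2) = (l + 1)*(l + 2)*(l - 1)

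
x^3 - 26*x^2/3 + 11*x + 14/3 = (x - 7)*(x - 2)*(x + 1/3)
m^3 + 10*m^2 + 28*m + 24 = (m + 2)^2*(m + 6)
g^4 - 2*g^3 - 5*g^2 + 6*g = g*(g - 3)*(g - 1)*(g + 2)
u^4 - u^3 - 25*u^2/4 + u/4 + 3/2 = (u - 3)*(u - 1/2)*(u + 1/2)*(u + 2)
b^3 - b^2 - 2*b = b*(b - 2)*(b + 1)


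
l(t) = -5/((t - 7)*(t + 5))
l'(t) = 5/((t - 7)*(t + 5)^2) + 5/((t - 7)^2*(t + 5))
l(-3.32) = 0.29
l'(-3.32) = -0.14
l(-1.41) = 0.17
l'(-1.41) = -0.03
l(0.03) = 0.14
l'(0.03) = -0.01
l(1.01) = 0.14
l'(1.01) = 0.00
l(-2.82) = 0.23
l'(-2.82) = -0.08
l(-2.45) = 0.21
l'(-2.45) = -0.06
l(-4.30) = 0.63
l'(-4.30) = -0.85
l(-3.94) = 0.43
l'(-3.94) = -0.37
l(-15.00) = -0.02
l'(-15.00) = 0.00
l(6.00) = 0.45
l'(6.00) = 0.41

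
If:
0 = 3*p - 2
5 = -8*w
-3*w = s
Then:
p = 2/3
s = 15/8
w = -5/8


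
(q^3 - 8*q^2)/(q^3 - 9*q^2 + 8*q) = q/(q - 1)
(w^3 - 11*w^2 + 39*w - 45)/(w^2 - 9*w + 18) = (w^2 - 8*w + 15)/(w - 6)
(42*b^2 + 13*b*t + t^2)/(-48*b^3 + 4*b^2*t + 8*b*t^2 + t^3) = (7*b + t)/(-8*b^2 + 2*b*t + t^2)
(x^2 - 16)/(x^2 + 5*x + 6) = (x^2 - 16)/(x^2 + 5*x + 6)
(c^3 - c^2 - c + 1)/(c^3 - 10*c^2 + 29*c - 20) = (c^2 - 1)/(c^2 - 9*c + 20)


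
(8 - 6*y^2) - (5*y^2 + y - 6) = -11*y^2 - y + 14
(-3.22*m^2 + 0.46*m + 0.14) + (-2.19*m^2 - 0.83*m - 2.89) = -5.41*m^2 - 0.37*m - 2.75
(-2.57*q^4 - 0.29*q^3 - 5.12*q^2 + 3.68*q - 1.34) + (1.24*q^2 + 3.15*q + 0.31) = -2.57*q^4 - 0.29*q^3 - 3.88*q^2 + 6.83*q - 1.03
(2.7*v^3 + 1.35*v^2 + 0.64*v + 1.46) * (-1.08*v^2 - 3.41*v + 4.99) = -2.916*v^5 - 10.665*v^4 + 8.1783*v^3 + 2.9773*v^2 - 1.785*v + 7.2854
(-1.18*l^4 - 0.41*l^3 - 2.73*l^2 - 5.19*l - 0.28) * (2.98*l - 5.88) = -3.5164*l^5 + 5.7166*l^4 - 5.7246*l^3 + 0.586199999999998*l^2 + 29.6828*l + 1.6464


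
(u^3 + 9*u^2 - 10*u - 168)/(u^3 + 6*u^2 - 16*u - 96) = (u + 7)/(u + 4)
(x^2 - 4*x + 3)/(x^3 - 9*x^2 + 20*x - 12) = (x - 3)/(x^2 - 8*x + 12)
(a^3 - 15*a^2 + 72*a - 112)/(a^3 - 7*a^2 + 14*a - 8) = (a^2 - 11*a + 28)/(a^2 - 3*a + 2)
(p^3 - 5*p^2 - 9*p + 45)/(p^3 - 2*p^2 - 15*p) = (p - 3)/p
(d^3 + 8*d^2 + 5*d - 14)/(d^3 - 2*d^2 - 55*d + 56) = (d + 2)/(d - 8)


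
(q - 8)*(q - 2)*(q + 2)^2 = q^4 - 6*q^3 - 20*q^2 + 24*q + 64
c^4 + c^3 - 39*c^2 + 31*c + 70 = (c - 5)*(c - 2)*(c + 1)*(c + 7)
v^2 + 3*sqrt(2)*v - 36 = (v - 3*sqrt(2))*(v + 6*sqrt(2))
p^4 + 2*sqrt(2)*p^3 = p^3*(p + 2*sqrt(2))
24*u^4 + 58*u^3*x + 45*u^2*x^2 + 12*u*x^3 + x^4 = (u + x)^2*(4*u + x)*(6*u + x)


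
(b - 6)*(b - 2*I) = b^2 - 6*b - 2*I*b + 12*I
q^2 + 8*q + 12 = (q + 2)*(q + 6)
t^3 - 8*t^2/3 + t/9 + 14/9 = (t - 7/3)*(t - 1)*(t + 2/3)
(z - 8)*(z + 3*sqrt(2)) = z^2 - 8*z + 3*sqrt(2)*z - 24*sqrt(2)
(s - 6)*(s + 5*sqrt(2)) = s^2 - 6*s + 5*sqrt(2)*s - 30*sqrt(2)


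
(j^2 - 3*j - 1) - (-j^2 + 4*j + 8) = 2*j^2 - 7*j - 9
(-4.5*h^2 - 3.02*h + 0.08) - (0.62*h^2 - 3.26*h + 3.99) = -5.12*h^2 + 0.24*h - 3.91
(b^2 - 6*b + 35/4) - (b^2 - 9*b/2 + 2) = 27/4 - 3*b/2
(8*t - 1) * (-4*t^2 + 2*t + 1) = -32*t^3 + 20*t^2 + 6*t - 1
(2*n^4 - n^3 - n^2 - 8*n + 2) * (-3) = -6*n^4 + 3*n^3 + 3*n^2 + 24*n - 6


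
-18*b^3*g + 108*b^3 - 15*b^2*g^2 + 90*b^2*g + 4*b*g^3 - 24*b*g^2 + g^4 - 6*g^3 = (-3*b + g)*(b + g)*(6*b + g)*(g - 6)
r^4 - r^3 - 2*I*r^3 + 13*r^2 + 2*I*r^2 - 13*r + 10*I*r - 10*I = (r - 1)*(r - 5*I)*(r + I)*(r + 2*I)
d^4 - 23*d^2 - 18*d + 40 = (d - 5)*(d - 1)*(d + 2)*(d + 4)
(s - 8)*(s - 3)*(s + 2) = s^3 - 9*s^2 + 2*s + 48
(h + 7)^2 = h^2 + 14*h + 49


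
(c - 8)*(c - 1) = c^2 - 9*c + 8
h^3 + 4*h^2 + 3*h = h*(h + 1)*(h + 3)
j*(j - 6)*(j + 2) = j^3 - 4*j^2 - 12*j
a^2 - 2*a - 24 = (a - 6)*(a + 4)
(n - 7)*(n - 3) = n^2 - 10*n + 21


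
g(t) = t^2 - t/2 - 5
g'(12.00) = 23.50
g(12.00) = 133.00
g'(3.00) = 5.50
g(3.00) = 2.50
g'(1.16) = 1.82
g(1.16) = -4.23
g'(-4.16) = -8.82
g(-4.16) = 14.39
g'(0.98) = 1.46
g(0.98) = -4.53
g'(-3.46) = -7.42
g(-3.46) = 8.70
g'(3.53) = 6.56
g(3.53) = 5.70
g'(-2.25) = -5.00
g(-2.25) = 1.19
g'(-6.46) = -13.42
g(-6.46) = 39.96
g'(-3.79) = -8.08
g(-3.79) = 11.26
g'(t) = 2*t - 1/2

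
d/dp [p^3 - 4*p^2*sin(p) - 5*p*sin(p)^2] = -4*p^2*cos(p) + 3*p^2 - 8*p*sin(p) - 5*p*sin(2*p) - 5*sin(p)^2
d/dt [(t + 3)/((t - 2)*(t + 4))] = (-t^2 - 6*t - 14)/(t^4 + 4*t^3 - 12*t^2 - 32*t + 64)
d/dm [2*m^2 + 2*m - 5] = 4*m + 2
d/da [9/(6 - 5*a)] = 45/(5*a - 6)^2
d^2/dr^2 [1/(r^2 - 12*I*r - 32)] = 2*(r^2 - 12*I*r - 4*(r - 6*I)^2 - 32)/(-r^2 + 12*I*r + 32)^3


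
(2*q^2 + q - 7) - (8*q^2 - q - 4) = -6*q^2 + 2*q - 3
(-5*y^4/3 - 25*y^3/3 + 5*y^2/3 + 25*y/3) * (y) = -5*y^5/3 - 25*y^4/3 + 5*y^3/3 + 25*y^2/3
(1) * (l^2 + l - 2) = l^2 + l - 2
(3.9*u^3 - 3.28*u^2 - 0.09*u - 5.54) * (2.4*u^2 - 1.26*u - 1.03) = 9.36*u^5 - 12.786*u^4 - 0.100200000000001*u^3 - 9.8042*u^2 + 7.0731*u + 5.7062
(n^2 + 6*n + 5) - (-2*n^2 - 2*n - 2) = 3*n^2 + 8*n + 7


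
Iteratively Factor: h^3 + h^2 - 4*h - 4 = (h - 2)*(h^2 + 3*h + 2) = (h - 2)*(h + 2)*(h + 1)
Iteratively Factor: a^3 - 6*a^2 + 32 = (a - 4)*(a^2 - 2*a - 8) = (a - 4)^2*(a + 2)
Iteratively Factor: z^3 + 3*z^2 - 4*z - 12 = (z + 2)*(z^2 + z - 6) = (z - 2)*(z + 2)*(z + 3)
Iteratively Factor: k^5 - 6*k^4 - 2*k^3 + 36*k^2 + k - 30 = (k + 2)*(k^4 - 8*k^3 + 14*k^2 + 8*k - 15) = (k + 1)*(k + 2)*(k^3 - 9*k^2 + 23*k - 15) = (k - 5)*(k + 1)*(k + 2)*(k^2 - 4*k + 3) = (k - 5)*(k - 3)*(k + 1)*(k + 2)*(k - 1)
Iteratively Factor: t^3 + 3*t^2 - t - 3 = (t - 1)*(t^2 + 4*t + 3) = (t - 1)*(t + 1)*(t + 3)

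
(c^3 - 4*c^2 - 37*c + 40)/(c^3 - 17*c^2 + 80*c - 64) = (c + 5)/(c - 8)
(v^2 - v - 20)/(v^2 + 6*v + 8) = (v - 5)/(v + 2)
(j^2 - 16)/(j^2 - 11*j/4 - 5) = 4*(j + 4)/(4*j + 5)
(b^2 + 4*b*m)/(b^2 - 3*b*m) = (b + 4*m)/(b - 3*m)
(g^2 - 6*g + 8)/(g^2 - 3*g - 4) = (g - 2)/(g + 1)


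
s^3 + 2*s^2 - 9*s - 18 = (s - 3)*(s + 2)*(s + 3)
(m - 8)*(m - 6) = m^2 - 14*m + 48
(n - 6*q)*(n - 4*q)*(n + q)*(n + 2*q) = n^4 - 7*n^3*q - 4*n^2*q^2 + 52*n*q^3 + 48*q^4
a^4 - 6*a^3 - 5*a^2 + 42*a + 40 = (a - 5)*(a - 4)*(a + 1)*(a + 2)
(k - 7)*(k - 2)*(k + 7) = k^3 - 2*k^2 - 49*k + 98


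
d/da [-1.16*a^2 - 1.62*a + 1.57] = -2.32*a - 1.62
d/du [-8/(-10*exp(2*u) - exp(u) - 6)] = (-160*exp(u) - 8)*exp(u)/(10*exp(2*u) + exp(u) + 6)^2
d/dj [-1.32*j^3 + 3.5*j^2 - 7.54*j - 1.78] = -3.96*j^2 + 7.0*j - 7.54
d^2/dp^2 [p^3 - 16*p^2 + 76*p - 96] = 6*p - 32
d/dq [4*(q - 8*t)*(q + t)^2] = 12*(q - 5*t)*(q + t)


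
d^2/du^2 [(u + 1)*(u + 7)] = 2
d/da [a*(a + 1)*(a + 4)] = 3*a^2 + 10*a + 4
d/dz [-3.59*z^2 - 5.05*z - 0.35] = -7.18*z - 5.05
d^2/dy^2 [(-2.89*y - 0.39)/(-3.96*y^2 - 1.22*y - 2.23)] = ((2.89*y + 0.39)*(7.92*y + 1.22)*(15.84*y + 2.44) - (68.6664*y + 10.1404)*(3.96*y^2 + 1.22*y + 2.23))/(3.96*y^2 + 1.22*y + 2.23)^3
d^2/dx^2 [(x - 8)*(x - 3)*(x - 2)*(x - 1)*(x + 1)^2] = 30*x^4 - 240*x^3 + 384*x^2 + 60*x - 162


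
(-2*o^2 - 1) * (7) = -14*o^2 - 7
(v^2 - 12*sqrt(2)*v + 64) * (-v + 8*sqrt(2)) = -v^3 + 20*sqrt(2)*v^2 - 256*v + 512*sqrt(2)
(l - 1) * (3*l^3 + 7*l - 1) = 3*l^4 - 3*l^3 + 7*l^2 - 8*l + 1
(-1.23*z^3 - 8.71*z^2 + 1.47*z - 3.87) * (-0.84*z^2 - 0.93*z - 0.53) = 1.0332*z^5 + 8.4603*z^4 + 7.5174*z^3 + 6.5*z^2 + 2.82*z + 2.0511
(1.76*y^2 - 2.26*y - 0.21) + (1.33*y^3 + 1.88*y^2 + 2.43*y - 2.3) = 1.33*y^3 + 3.64*y^2 + 0.17*y - 2.51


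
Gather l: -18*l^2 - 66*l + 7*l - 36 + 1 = -18*l^2 - 59*l - 35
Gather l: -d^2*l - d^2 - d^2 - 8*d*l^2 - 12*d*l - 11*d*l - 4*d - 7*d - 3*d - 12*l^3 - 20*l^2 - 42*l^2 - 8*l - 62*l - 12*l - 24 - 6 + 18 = -2*d^2 - 14*d - 12*l^3 + l^2*(-8*d - 62) + l*(-d^2 - 23*d - 82) - 12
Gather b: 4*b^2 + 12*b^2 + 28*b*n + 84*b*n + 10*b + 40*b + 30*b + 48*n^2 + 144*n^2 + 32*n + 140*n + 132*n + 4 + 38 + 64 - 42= 16*b^2 + b*(112*n + 80) + 192*n^2 + 304*n + 64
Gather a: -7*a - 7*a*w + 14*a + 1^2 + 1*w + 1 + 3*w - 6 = a*(7 - 7*w) + 4*w - 4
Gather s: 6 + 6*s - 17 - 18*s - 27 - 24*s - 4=-36*s - 42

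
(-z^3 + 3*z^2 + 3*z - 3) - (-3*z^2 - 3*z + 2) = -z^3 + 6*z^2 + 6*z - 5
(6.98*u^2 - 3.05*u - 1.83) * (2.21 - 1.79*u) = -12.4942*u^3 + 20.8853*u^2 - 3.4648*u - 4.0443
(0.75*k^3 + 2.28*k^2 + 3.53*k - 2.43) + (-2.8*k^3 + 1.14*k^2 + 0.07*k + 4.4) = -2.05*k^3 + 3.42*k^2 + 3.6*k + 1.97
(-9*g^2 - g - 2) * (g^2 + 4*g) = -9*g^4 - 37*g^3 - 6*g^2 - 8*g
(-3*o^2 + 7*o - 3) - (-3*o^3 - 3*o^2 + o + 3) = 3*o^3 + 6*o - 6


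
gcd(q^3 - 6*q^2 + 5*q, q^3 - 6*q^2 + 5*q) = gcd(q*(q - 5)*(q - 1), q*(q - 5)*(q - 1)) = q^3 - 6*q^2 + 5*q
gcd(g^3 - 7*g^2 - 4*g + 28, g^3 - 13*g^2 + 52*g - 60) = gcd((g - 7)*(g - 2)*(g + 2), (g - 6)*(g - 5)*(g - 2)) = g - 2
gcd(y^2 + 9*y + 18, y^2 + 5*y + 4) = 1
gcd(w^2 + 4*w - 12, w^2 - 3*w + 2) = w - 2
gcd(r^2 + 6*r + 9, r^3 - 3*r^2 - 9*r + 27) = r + 3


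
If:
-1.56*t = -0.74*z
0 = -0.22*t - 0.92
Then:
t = -4.18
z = -8.82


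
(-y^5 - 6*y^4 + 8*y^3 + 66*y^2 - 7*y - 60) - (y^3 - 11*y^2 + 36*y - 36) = -y^5 - 6*y^4 + 7*y^3 + 77*y^2 - 43*y - 24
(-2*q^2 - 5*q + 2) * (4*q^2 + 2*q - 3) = -8*q^4 - 24*q^3 + 4*q^2 + 19*q - 6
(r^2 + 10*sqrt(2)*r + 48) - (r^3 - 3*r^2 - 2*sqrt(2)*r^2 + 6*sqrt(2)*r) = -r^3 + 2*sqrt(2)*r^2 + 4*r^2 + 4*sqrt(2)*r + 48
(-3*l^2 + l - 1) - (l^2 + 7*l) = -4*l^2 - 6*l - 1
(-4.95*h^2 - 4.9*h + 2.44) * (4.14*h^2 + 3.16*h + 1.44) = -20.493*h^4 - 35.928*h^3 - 12.5104*h^2 + 0.6544*h + 3.5136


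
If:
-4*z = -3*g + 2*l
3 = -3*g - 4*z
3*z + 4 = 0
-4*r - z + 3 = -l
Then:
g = 7/9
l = 23/6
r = 49/24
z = -4/3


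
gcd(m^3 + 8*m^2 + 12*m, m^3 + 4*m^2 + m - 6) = m + 2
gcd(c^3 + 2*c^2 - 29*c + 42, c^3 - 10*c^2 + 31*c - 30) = c^2 - 5*c + 6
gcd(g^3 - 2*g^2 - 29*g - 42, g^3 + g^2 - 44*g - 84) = g^2 - 5*g - 14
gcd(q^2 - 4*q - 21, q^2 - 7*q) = q - 7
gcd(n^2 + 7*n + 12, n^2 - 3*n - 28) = n + 4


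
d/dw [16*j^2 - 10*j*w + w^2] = -10*j + 2*w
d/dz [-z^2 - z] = -2*z - 1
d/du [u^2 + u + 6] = 2*u + 1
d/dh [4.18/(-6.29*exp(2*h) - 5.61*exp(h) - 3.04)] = (52.5844*exp(h) + 23.4498)*exp(h)/(6.29*exp(2*h) + 5.61*exp(h) + 3.04)^2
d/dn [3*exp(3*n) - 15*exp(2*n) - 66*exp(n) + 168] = (9*exp(2*n) - 30*exp(n) - 66)*exp(n)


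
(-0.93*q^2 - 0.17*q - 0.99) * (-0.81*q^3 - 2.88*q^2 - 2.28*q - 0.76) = 0.7533*q^5 + 2.8161*q^4 + 3.4119*q^3 + 3.9456*q^2 + 2.3864*q + 0.7524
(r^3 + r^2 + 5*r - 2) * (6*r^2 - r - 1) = 6*r^5 + 5*r^4 + 28*r^3 - 18*r^2 - 3*r + 2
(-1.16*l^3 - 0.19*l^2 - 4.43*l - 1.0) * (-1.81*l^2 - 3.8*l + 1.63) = 2.0996*l^5 + 4.7519*l^4 + 6.8495*l^3 + 18.3343*l^2 - 3.4209*l - 1.63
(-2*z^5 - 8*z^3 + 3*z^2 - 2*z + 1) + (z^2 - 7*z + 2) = -2*z^5 - 8*z^3 + 4*z^2 - 9*z + 3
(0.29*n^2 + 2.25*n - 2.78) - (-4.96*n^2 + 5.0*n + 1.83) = 5.25*n^2 - 2.75*n - 4.61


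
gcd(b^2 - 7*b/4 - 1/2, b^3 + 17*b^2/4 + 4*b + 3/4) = b + 1/4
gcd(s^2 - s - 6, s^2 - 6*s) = 1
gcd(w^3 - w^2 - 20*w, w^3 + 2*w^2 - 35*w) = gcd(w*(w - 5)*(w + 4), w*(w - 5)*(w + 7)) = w^2 - 5*w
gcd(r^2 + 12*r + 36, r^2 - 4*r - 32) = 1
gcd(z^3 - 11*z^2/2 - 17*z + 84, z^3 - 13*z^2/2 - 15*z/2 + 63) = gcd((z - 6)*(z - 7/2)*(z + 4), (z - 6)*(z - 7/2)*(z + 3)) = z^2 - 19*z/2 + 21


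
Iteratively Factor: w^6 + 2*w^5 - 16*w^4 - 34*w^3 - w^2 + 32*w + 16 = (w + 1)*(w^5 + w^4 - 17*w^3 - 17*w^2 + 16*w + 16) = (w + 1)*(w + 4)*(w^4 - 3*w^3 - 5*w^2 + 3*w + 4) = (w + 1)^2*(w + 4)*(w^3 - 4*w^2 - w + 4) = (w - 4)*(w + 1)^2*(w + 4)*(w^2 - 1) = (w - 4)*(w - 1)*(w + 1)^2*(w + 4)*(w + 1)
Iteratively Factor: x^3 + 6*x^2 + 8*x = (x + 2)*(x^2 + 4*x) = x*(x + 2)*(x + 4)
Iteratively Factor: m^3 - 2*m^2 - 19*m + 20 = (m + 4)*(m^2 - 6*m + 5) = (m - 1)*(m + 4)*(m - 5)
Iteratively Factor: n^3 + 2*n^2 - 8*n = (n - 2)*(n^2 + 4*n) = n*(n - 2)*(n + 4)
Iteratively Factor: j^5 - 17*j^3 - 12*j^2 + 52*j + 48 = (j - 2)*(j^4 + 2*j^3 - 13*j^2 - 38*j - 24) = (j - 2)*(j + 1)*(j^3 + j^2 - 14*j - 24) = (j - 2)*(j + 1)*(j + 3)*(j^2 - 2*j - 8) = (j - 4)*(j - 2)*(j + 1)*(j + 3)*(j + 2)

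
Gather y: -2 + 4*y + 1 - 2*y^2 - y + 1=-2*y^2 + 3*y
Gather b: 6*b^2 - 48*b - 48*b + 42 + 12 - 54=6*b^2 - 96*b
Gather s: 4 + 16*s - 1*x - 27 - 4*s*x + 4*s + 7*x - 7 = s*(20 - 4*x) + 6*x - 30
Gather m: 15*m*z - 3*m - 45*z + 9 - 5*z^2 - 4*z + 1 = m*(15*z - 3) - 5*z^2 - 49*z + 10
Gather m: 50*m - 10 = 50*m - 10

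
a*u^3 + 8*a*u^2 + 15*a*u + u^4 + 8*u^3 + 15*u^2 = u*(a + u)*(u + 3)*(u + 5)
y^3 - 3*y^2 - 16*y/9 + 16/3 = (y - 3)*(y - 4/3)*(y + 4/3)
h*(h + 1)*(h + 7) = h^3 + 8*h^2 + 7*h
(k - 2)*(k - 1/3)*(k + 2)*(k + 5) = k^4 + 14*k^3/3 - 17*k^2/3 - 56*k/3 + 20/3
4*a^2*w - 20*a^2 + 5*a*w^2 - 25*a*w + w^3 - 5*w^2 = (a + w)*(4*a + w)*(w - 5)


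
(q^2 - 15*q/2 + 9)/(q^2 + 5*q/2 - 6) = (q - 6)/(q + 4)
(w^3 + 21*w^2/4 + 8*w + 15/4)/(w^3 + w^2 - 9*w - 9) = (w + 5/4)/(w - 3)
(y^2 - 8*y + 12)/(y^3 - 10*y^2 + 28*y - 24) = 1/(y - 2)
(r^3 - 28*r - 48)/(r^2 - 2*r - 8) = (r^2 - 2*r - 24)/(r - 4)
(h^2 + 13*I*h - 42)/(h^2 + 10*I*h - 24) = (h + 7*I)/(h + 4*I)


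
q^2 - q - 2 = (q - 2)*(q + 1)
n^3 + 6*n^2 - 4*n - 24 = (n - 2)*(n + 2)*(n + 6)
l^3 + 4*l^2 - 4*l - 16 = (l - 2)*(l + 2)*(l + 4)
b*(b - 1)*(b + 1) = b^3 - b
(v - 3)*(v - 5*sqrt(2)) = v^2 - 5*sqrt(2)*v - 3*v + 15*sqrt(2)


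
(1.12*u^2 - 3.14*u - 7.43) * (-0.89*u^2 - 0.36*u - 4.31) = -0.9968*u^4 + 2.3914*u^3 + 2.9159*u^2 + 16.2082*u + 32.0233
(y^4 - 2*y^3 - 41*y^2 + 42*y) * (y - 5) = y^5 - 7*y^4 - 31*y^3 + 247*y^2 - 210*y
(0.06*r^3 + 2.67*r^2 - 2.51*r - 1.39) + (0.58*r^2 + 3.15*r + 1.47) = 0.06*r^3 + 3.25*r^2 + 0.64*r + 0.0800000000000001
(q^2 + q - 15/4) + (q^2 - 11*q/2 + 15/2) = 2*q^2 - 9*q/2 + 15/4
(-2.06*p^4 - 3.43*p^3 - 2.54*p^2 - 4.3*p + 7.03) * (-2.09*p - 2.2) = 4.3054*p^5 + 11.7007*p^4 + 12.8546*p^3 + 14.575*p^2 - 5.2327*p - 15.466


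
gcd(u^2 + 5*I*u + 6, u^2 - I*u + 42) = u + 6*I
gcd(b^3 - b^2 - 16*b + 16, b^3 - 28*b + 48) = b - 4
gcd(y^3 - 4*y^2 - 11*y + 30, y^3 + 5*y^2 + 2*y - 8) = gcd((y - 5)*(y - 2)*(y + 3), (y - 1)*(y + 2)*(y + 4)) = 1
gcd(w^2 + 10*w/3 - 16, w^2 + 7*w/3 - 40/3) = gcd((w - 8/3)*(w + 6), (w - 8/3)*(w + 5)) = w - 8/3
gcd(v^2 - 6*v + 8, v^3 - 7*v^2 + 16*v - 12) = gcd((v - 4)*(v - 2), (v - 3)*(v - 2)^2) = v - 2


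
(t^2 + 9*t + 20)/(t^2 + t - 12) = (t + 5)/(t - 3)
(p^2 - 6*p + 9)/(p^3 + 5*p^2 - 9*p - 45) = (p - 3)/(p^2 + 8*p + 15)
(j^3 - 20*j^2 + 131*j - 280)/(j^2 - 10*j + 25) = (j^2 - 15*j + 56)/(j - 5)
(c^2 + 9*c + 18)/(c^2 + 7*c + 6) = (c + 3)/(c + 1)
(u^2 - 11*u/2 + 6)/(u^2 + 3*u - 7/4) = 2*(2*u^2 - 11*u + 12)/(4*u^2 + 12*u - 7)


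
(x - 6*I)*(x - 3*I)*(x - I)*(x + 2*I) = x^4 - 8*I*x^3 - 7*x^2 - 36*I*x - 36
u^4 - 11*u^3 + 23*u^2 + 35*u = u*(u - 7)*(u - 5)*(u + 1)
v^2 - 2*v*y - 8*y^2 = (v - 4*y)*(v + 2*y)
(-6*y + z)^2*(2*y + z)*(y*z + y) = 72*y^4*z + 72*y^4 + 12*y^3*z^2 + 12*y^3*z - 10*y^2*z^3 - 10*y^2*z^2 + y*z^4 + y*z^3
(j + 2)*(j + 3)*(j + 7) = j^3 + 12*j^2 + 41*j + 42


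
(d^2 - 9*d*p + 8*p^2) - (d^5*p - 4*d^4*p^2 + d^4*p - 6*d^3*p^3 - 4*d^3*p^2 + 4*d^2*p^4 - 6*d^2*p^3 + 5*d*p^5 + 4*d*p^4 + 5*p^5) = -d^5*p + 4*d^4*p^2 - d^4*p + 6*d^3*p^3 + 4*d^3*p^2 - 4*d^2*p^4 + 6*d^2*p^3 + d^2 - 5*d*p^5 - 4*d*p^4 - 9*d*p - 5*p^5 + 8*p^2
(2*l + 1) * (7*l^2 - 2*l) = 14*l^3 + 3*l^2 - 2*l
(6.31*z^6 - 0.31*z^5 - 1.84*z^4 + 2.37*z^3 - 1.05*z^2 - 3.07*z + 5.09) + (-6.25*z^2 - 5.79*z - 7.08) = 6.31*z^6 - 0.31*z^5 - 1.84*z^4 + 2.37*z^3 - 7.3*z^2 - 8.86*z - 1.99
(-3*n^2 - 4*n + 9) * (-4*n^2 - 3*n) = 12*n^4 + 25*n^3 - 24*n^2 - 27*n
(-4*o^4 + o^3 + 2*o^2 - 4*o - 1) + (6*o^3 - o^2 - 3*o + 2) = -4*o^4 + 7*o^3 + o^2 - 7*o + 1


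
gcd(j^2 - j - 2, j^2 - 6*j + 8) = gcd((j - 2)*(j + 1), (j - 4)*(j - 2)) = j - 2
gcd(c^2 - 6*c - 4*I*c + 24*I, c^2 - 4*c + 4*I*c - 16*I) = 1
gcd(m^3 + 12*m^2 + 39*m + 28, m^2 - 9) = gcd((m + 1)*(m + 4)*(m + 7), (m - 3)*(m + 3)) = 1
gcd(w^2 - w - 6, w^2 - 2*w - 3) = w - 3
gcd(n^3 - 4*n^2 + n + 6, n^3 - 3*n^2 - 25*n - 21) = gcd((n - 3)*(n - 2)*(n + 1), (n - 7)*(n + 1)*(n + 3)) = n + 1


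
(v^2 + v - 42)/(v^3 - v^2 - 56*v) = (v - 6)/(v*(v - 8))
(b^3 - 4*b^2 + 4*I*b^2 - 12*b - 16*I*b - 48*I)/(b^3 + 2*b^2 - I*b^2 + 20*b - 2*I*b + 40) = (b - 6)/(b - 5*I)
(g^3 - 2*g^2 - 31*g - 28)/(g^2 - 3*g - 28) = g + 1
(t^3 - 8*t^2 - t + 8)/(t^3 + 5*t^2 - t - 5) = (t - 8)/(t + 5)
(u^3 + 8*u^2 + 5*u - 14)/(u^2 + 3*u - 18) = (u^3 + 8*u^2 + 5*u - 14)/(u^2 + 3*u - 18)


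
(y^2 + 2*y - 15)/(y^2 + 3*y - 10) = (y - 3)/(y - 2)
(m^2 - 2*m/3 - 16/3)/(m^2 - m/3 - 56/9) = 3*(m + 2)/(3*m + 7)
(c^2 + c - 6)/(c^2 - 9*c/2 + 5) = 2*(c + 3)/(2*c - 5)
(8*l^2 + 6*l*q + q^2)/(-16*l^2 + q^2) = (2*l + q)/(-4*l + q)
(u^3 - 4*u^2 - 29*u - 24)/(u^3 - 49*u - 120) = (u + 1)/(u + 5)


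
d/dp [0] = 0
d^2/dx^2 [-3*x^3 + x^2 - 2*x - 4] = 2 - 18*x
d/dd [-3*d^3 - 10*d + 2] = -9*d^2 - 10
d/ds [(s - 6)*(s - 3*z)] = 2*s - 3*z - 6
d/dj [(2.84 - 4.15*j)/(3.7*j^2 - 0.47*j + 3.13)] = (15.355*j^2 - 21.016*j - 11.6547)/(13.69*j^4 - 3.478*j^3 + 23.3829*j^2 - 2.9422*j + 9.7969)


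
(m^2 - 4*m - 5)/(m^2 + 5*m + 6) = (m^2 - 4*m - 5)/(m^2 + 5*m + 6)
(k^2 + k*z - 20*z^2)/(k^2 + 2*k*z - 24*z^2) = (k + 5*z)/(k + 6*z)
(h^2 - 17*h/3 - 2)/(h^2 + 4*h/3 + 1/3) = (h - 6)/(h + 1)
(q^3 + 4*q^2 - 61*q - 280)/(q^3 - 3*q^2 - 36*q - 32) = (q^2 + 12*q + 35)/(q^2 + 5*q + 4)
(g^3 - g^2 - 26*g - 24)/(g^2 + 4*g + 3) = (g^2 - 2*g - 24)/(g + 3)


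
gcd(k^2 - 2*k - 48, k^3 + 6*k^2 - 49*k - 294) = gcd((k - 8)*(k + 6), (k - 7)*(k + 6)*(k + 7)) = k + 6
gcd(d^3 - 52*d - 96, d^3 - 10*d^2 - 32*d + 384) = d^2 - 2*d - 48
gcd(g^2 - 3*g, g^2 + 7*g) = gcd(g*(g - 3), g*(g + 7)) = g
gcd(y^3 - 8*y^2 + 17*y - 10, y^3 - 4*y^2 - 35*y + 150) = y - 5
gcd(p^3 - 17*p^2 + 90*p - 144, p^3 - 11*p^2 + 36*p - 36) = p^2 - 9*p + 18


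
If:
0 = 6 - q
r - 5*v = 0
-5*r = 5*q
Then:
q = 6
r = -6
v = -6/5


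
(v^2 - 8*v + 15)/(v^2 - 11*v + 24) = (v - 5)/(v - 8)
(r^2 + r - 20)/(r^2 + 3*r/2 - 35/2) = 2*(r - 4)/(2*r - 7)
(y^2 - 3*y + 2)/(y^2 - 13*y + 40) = (y^2 - 3*y + 2)/(y^2 - 13*y + 40)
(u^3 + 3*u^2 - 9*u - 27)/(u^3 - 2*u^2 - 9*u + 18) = (u + 3)/(u - 2)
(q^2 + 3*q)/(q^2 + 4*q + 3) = q/(q + 1)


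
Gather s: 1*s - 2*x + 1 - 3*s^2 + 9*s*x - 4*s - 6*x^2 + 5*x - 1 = -3*s^2 + s*(9*x - 3) - 6*x^2 + 3*x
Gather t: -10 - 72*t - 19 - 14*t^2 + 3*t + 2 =-14*t^2 - 69*t - 27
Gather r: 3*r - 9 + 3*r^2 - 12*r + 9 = 3*r^2 - 9*r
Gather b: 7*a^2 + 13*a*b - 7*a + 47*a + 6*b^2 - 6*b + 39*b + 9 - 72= 7*a^2 + 40*a + 6*b^2 + b*(13*a + 33) - 63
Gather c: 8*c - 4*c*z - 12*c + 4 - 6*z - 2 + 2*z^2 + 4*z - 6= c*(-4*z - 4) + 2*z^2 - 2*z - 4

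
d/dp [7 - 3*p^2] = -6*p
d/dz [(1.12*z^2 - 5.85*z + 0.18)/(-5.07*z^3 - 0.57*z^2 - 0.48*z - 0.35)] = (5.6784*z^4 - 59.319*z^3 - 1.1343*z^2 - 0.5788*z + 2.1339)/(25.7049*z^6 + 5.7798*z^5 + 5.1921*z^4 + 4.0962*z^3 + 0.6294*z^2 + 0.336*z + 0.1225)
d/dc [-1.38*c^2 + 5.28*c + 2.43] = 5.28 - 2.76*c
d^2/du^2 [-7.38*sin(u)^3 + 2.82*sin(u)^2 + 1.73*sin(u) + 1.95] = 3.80499999999999*sin(u) - 16.605*sin(3*u) + 5.64*cos(2*u)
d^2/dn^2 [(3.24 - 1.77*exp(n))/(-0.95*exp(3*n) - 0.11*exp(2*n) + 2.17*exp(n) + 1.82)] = (6.3897*exp(6*n) - 25.762005*exp(5*n) + 10.892457*exp(4*n) + 53.408493*exp(3*n) - 45.971352*exp(2*n) - 24.841866*exp(n) + 18.659004)*exp(n)/(0.857375*exp(9*n) + 0.297825*exp(8*n) - 5.84079*exp(7*n) - 6.286909*exp(6*n) + 12.200454*exp(5*n) + 23.999451*exp(4*n) + 1.828631*exp(3*n) - 24.617502*exp(2*n) - 21.563724*exp(n) - 6.028568)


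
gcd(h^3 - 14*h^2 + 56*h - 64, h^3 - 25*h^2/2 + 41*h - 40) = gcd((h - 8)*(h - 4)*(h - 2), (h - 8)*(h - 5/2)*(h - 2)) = h^2 - 10*h + 16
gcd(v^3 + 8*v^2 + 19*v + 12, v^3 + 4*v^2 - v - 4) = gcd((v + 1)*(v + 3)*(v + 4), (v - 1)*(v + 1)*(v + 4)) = v^2 + 5*v + 4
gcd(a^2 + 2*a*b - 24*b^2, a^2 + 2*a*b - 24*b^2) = a^2 + 2*a*b - 24*b^2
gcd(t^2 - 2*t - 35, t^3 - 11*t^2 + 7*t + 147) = t - 7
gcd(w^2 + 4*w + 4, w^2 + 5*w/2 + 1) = w + 2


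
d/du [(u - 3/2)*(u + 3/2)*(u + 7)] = 3*u^2 + 14*u - 9/4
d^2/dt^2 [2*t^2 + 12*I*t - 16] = 4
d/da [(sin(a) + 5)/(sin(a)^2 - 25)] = -cos(a)/(sin(a) - 5)^2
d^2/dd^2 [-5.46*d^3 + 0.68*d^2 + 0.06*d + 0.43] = 1.36 - 32.76*d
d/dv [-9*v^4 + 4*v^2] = -36*v^3 + 8*v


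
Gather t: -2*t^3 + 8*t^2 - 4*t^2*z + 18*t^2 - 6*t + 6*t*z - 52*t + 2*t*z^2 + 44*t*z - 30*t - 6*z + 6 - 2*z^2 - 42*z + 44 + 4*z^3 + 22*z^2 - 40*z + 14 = -2*t^3 + t^2*(26 - 4*z) + t*(2*z^2 + 50*z - 88) + 4*z^3 + 20*z^2 - 88*z + 64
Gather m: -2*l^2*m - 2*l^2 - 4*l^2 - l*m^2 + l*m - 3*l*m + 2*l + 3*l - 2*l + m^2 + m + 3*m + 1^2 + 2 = -6*l^2 + 3*l + m^2*(1 - l) + m*(-2*l^2 - 2*l + 4) + 3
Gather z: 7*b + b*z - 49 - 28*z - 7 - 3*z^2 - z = 7*b - 3*z^2 + z*(b - 29) - 56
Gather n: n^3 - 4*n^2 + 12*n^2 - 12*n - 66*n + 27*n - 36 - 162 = n^3 + 8*n^2 - 51*n - 198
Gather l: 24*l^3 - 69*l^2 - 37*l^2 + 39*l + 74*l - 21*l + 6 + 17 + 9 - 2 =24*l^3 - 106*l^2 + 92*l + 30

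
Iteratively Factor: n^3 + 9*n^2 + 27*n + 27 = (n + 3)*(n^2 + 6*n + 9) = (n + 3)^2*(n + 3)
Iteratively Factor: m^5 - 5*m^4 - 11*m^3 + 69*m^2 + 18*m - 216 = (m + 3)*(m^4 - 8*m^3 + 13*m^2 + 30*m - 72) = (m - 3)*(m + 3)*(m^3 - 5*m^2 - 2*m + 24) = (m - 4)*(m - 3)*(m + 3)*(m^2 - m - 6) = (m - 4)*(m - 3)*(m + 2)*(m + 3)*(m - 3)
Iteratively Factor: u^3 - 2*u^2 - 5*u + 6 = (u + 2)*(u^2 - 4*u + 3) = (u - 1)*(u + 2)*(u - 3)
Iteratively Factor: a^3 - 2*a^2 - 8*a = (a + 2)*(a^2 - 4*a) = a*(a + 2)*(a - 4)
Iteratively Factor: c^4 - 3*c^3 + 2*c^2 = (c)*(c^3 - 3*c^2 + 2*c) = c*(c - 1)*(c^2 - 2*c) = c^2*(c - 1)*(c - 2)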